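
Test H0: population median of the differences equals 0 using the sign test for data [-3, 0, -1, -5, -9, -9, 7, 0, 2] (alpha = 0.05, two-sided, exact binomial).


Step 1: Discard zero differences. Original n = 9; n_eff = number of nonzero differences = 7.
Nonzero differences (with sign): -3, -1, -5, -9, -9, +7, +2
Step 2: Count signs: positive = 2, negative = 5.
Step 3: Under H0: P(positive) = 0.5, so the number of positives S ~ Bin(7, 0.5).
Step 4: Two-sided exact p-value = sum of Bin(7,0.5) probabilities at or below the observed probability = 0.453125.
Step 5: alpha = 0.05. fail to reject H0.

n_eff = 7, pos = 2, neg = 5, p = 0.453125, fail to reject H0.


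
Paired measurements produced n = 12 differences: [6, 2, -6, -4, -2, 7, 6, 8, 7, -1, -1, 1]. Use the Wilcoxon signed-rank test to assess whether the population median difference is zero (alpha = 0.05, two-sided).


Step 1: Drop any zero differences (none here) and take |d_i|.
|d| = [6, 2, 6, 4, 2, 7, 6, 8, 7, 1, 1, 1]
Step 2: Midrank |d_i| (ties get averaged ranks).
ranks: |6|->8, |2|->4.5, |6|->8, |4|->6, |2|->4.5, |7|->10.5, |6|->8, |8|->12, |7|->10.5, |1|->2, |1|->2, |1|->2
Step 3: Attach original signs; sum ranks with positive sign and with negative sign.
W+ = 8 + 4.5 + 10.5 + 8 + 12 + 10.5 + 2 = 55.5
W- = 8 + 6 + 4.5 + 2 + 2 = 22.5
(Check: W+ + W- = 78 should equal n(n+1)/2 = 78.)
Step 4: Test statistic W = min(W+, W-) = 22.5.
Step 5: Ties in |d|, so use the tie-corrected normal approximation.
        E[W] = n(n+1)/4 = 12*13/4 = 39.
        Tie groups: |d|=1 (t=3), |d|=2 (t=2), |d|=6 (t=3), |d|=7 (t=2); sum(t^3 - t) = 60.
        Var[W] = n(n+1)(2n+1)/24 - sum(t^3-t)/48 = 3900/24 - 60/48 = 161.25.
        z = (W - E[W]) / sqrt(Var[W]) = (22.5 - 39) / 12.6984 = -1.2994.
        Two-sided p = 2*Phi(z) = 0.193816.
Step 6: alpha = 0.05. fail to reject H0.

W+ = 55.5, W- = 22.5, W = min = 22.5, p = 0.193816, fail to reject H0.


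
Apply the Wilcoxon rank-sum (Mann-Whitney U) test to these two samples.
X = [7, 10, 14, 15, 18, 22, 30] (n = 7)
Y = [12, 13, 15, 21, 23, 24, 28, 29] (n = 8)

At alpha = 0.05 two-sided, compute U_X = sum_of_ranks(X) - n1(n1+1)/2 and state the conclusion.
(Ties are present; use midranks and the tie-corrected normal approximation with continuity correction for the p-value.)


Step 1: Combine and sort all 15 observations; assign midranks.
sorted (value, group): (7,X), (10,X), (12,Y), (13,Y), (14,X), (15,X), (15,Y), (18,X), (21,Y), (22,X), (23,Y), (24,Y), (28,Y), (29,Y), (30,X)
ranks: 7->1, 10->2, 12->3, 13->4, 14->5, 15->6.5, 15->6.5, 18->8, 21->9, 22->10, 23->11, 24->12, 28->13, 29->14, 30->15
Step 2: Rank sum for X: R1 = 1 + 2 + 5 + 6.5 + 8 + 10 + 15 = 47.5.
Step 3: U_X = R1 - n1(n1+1)/2 = 47.5 - 7*8/2 = 47.5 - 28 = 19.5.
       U_Y = n1*n2 - U_X = 56 - 19.5 = 36.5.
Step 4: Ties are present, so use the tie-corrected normal approximation (with continuity correction) for the p-value.
Step 5: p-value = 0.354109; compare to alpha = 0.05. fail to reject H0.

U_X = 19.5, p = 0.354109, fail to reject H0 at alpha = 0.05.


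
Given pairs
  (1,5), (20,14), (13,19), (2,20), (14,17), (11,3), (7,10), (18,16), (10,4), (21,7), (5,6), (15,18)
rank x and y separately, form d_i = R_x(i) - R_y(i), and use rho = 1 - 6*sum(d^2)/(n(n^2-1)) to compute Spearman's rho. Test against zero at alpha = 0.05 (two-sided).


Step 1: Rank x and y separately (midranks; no ties here).
rank(x): 1->1, 20->11, 13->7, 2->2, 14->8, 11->6, 7->4, 18->10, 10->5, 21->12, 5->3, 15->9
rank(y): 5->3, 14->7, 19->11, 20->12, 17->9, 3->1, 10->6, 16->8, 4->2, 7->5, 6->4, 18->10
Step 2: d_i = R_x(i) - R_y(i); compute d_i^2.
  (1-3)^2=4, (11-7)^2=16, (7-11)^2=16, (2-12)^2=100, (8-9)^2=1, (6-1)^2=25, (4-6)^2=4, (10-8)^2=4, (5-2)^2=9, (12-5)^2=49, (3-4)^2=1, (9-10)^2=1
sum(d^2) = 230.
Step 3: rho = 1 - 6*230 / (12*(12^2 - 1)) = 1 - 1380/1716 = 0.195804.
Step 4: Under H0, t = rho * sqrt((n-2)/(1-rho^2)) = 0.6314 ~ t(10).
Step 5: Two-sided p-value from the t-distribution with 10 df = 0.541936.
Step 6: alpha = 0.05. fail to reject H0.

rho = 0.1958, p = 0.541936, fail to reject H0 at alpha = 0.05.


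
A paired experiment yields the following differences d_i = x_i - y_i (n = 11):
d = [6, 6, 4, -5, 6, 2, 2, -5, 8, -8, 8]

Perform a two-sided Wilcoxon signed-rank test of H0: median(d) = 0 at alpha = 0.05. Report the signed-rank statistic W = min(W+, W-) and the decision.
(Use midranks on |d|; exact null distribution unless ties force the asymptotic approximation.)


Step 1: Drop any zero differences (none here) and take |d_i|.
|d| = [6, 6, 4, 5, 6, 2, 2, 5, 8, 8, 8]
Step 2: Midrank |d_i| (ties get averaged ranks).
ranks: |6|->7, |6|->7, |4|->3, |5|->4.5, |6|->7, |2|->1.5, |2|->1.5, |5|->4.5, |8|->10, |8|->10, |8|->10
Step 3: Attach original signs; sum ranks with positive sign and with negative sign.
W+ = 7 + 7 + 3 + 7 + 1.5 + 1.5 + 10 + 10 = 47
W- = 4.5 + 4.5 + 10 = 19
(Check: W+ + W- = 66 should equal n(n+1)/2 = 66.)
Step 4: Test statistic W = min(W+, W-) = 19.
Step 5: Ties in |d|, so use the tie-corrected normal approximation.
        E[W] = n(n+1)/4 = 11*12/4 = 33.
        Tie groups: |d|=2 (t=2), |d|=5 (t=2), |d|=6 (t=3), |d|=8 (t=3); sum(t^3 - t) = 60.
        Var[W] = n(n+1)(2n+1)/24 - sum(t^3-t)/48 = 3036/24 - 60/48 = 125.25.
        z = (W - E[W]) / sqrt(Var[W]) = (19 - 33) / 11.1915 = -1.2509.
        Two-sided p = 2*Phi(z) = 0.210954.
Step 6: alpha = 0.05. fail to reject H0.

W+ = 47, W- = 19, W = min = 19, p = 0.210954, fail to reject H0.


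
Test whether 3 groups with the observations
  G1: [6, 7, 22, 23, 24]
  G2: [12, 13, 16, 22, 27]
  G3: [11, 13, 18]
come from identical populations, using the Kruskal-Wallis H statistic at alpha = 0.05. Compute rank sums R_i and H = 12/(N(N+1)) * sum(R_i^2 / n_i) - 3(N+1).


Step 1: Combine all N = 13 observations and assign midranks.
sorted (value, group, rank): (6,G1,1), (7,G1,2), (11,G3,3), (12,G2,4), (13,G2,5.5), (13,G3,5.5), (16,G2,7), (18,G3,8), (22,G1,9.5), (22,G2,9.5), (23,G1,11), (24,G1,12), (27,G2,13)
Step 2: Sum ranks within each group.
R_1 = 35.5 (n_1 = 5)
R_2 = 39 (n_2 = 5)
R_3 = 16.5 (n_3 = 3)
Step 3: H = 12/(N(N+1)) * sum(R_i^2/n_i) - 3(N+1)
     = 12/(13*14) * (35.5^2/5 + 39^2/5 + 16.5^2/3) - 3*14
     = 0.065934 * 647 - 42
     = 0.659341.
Step 4: Ties present; correction factor C = 1 - 12/(13^3 - 13) = 0.994505. Corrected H = 0.659341 / 0.994505 = 0.662983.
Step 5: Under H0, H ~ chi^2(2); p-value = 0.717852.
Step 6: alpha = 0.05. fail to reject H0.

H = 0.6630, df = 2, p = 0.717852, fail to reject H0.


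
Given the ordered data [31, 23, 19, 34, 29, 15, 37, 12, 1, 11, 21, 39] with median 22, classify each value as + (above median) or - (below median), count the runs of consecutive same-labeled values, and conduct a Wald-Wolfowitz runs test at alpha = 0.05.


Step 1: Compute median = 22; label A = above, B = below.
Labels in order: AABAABABBBBA  (n_A = 6, n_B = 6)
Step 2: Count runs R = 7.
Step 3: Under H0 (random ordering), E[R] = 2*n_A*n_B/(n_A+n_B) + 1 = 2*6*6/12 + 1 = 7.0000.
        Var[R] = 2*n_A*n_B*(2*n_A*n_B - n_A - n_B) / ((n_A+n_B)^2 * (n_A+n_B-1)) = 4320/1584 = 2.7273.
        SD[R] = 1.6514.
Step 4: R = E[R], so z = 0 with no continuity correction.
Step 5: Two-sided p-value via normal approximation = 2*(1 - Phi(|z|)) = 1.000000.
Step 6: alpha = 0.05. fail to reject H0.

R = 7, z = 0.0000, p = 1.000000, fail to reject H0.


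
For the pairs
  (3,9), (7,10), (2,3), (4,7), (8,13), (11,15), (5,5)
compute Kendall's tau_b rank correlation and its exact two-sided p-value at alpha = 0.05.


Step 1: Enumerate the 21 unordered pairs (i,j) with i<j and classify each by sign(x_j-x_i) * sign(y_j-y_i).
  (1,2):dx=+4,dy=+1->C; (1,3):dx=-1,dy=-6->C; (1,4):dx=+1,dy=-2->D; (1,5):dx=+5,dy=+4->C
  (1,6):dx=+8,dy=+6->C; (1,7):dx=+2,dy=-4->D; (2,3):dx=-5,dy=-7->C; (2,4):dx=-3,dy=-3->C
  (2,5):dx=+1,dy=+3->C; (2,6):dx=+4,dy=+5->C; (2,7):dx=-2,dy=-5->C; (3,4):dx=+2,dy=+4->C
  (3,5):dx=+6,dy=+10->C; (3,6):dx=+9,dy=+12->C; (3,7):dx=+3,dy=+2->C; (4,5):dx=+4,dy=+6->C
  (4,6):dx=+7,dy=+8->C; (4,7):dx=+1,dy=-2->D; (5,6):dx=+3,dy=+2->C; (5,7):dx=-3,dy=-8->C
  (6,7):dx=-6,dy=-10->C
Step 2: C = 18, D = 3, total pairs = 21.
Step 3: tau = (C - D)/(n(n-1)/2) = (18 - 3)/21 = 0.714286.
Step 4: Exact two-sided p-value (enumerate n! = 5040 permutations of y under H0): p = 0.030159.
Step 5: alpha = 0.05. reject H0.

tau_b = 0.7143 (C=18, D=3), p = 0.030159, reject H0.


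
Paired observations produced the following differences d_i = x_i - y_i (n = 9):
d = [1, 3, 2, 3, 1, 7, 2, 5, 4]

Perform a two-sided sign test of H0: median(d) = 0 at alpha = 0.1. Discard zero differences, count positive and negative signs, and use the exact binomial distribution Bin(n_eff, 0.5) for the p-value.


Step 1: Discard zero differences. Original n = 9; n_eff = number of nonzero differences = 9.
Nonzero differences (with sign): +1, +3, +2, +3, +1, +7, +2, +5, +4
Step 2: Count signs: positive = 9, negative = 0.
Step 3: Under H0: P(positive) = 0.5, so the number of positives S ~ Bin(9, 0.5).
Step 4: Two-sided exact p-value = sum of Bin(9,0.5) probabilities at or below the observed probability = 0.003906.
Step 5: alpha = 0.1. reject H0.

n_eff = 9, pos = 9, neg = 0, p = 0.003906, reject H0.


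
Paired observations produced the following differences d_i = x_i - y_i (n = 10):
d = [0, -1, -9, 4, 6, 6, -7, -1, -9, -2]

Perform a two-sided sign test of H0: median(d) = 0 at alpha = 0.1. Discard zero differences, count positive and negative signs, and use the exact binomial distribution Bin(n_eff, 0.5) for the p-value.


Step 1: Discard zero differences. Original n = 10; n_eff = number of nonzero differences = 9.
Nonzero differences (with sign): -1, -9, +4, +6, +6, -7, -1, -9, -2
Step 2: Count signs: positive = 3, negative = 6.
Step 3: Under H0: P(positive) = 0.5, so the number of positives S ~ Bin(9, 0.5).
Step 4: Two-sided exact p-value = sum of Bin(9,0.5) probabilities at or below the observed probability = 0.507812.
Step 5: alpha = 0.1. fail to reject H0.

n_eff = 9, pos = 3, neg = 6, p = 0.507812, fail to reject H0.


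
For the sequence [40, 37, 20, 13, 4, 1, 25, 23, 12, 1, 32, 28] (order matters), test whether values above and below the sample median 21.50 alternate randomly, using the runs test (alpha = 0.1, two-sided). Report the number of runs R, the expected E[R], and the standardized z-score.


Step 1: Compute median = 21.50; label A = above, B = below.
Labels in order: AABBBBAABBAA  (n_A = 6, n_B = 6)
Step 2: Count runs R = 5.
Step 3: Under H0 (random ordering), E[R] = 2*n_A*n_B/(n_A+n_B) + 1 = 2*6*6/12 + 1 = 7.0000.
        Var[R] = 2*n_A*n_B*(2*n_A*n_B - n_A - n_B) / ((n_A+n_B)^2 * (n_A+n_B-1)) = 4320/1584 = 2.7273.
        SD[R] = 1.6514.
Step 4: Continuity-corrected z = (R + 0.5 - E[R]) / SD[R] = (5 + 0.5 - 7.0000) / 1.6514 = -0.9083.
Step 5: Two-sided p-value via normal approximation = 2*(1 - Phi(|z|)) = 0.363722.
Step 6: alpha = 0.1. fail to reject H0.

R = 5, z = -0.9083, p = 0.363722, fail to reject H0.


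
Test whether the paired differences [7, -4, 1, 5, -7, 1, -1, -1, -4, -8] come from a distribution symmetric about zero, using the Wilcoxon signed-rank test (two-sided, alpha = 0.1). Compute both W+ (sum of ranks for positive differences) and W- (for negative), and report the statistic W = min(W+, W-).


Step 1: Drop any zero differences (none here) and take |d_i|.
|d| = [7, 4, 1, 5, 7, 1, 1, 1, 4, 8]
Step 2: Midrank |d_i| (ties get averaged ranks).
ranks: |7|->8.5, |4|->5.5, |1|->2.5, |5|->7, |7|->8.5, |1|->2.5, |1|->2.5, |1|->2.5, |4|->5.5, |8|->10
Step 3: Attach original signs; sum ranks with positive sign and with negative sign.
W+ = 8.5 + 2.5 + 7 + 2.5 = 20.5
W- = 5.5 + 8.5 + 2.5 + 2.5 + 5.5 + 10 = 34.5
(Check: W+ + W- = 55 should equal n(n+1)/2 = 55.)
Step 4: Test statistic W = min(W+, W-) = 20.5.
Step 5: Ties in |d|, so use the tie-corrected normal approximation.
        E[W] = n(n+1)/4 = 10*11/4 = 27.5.
        Tie groups: |d|=1 (t=4), |d|=4 (t=2), |d|=7 (t=2); sum(t^3 - t) = 72.
        Var[W] = n(n+1)(2n+1)/24 - sum(t^3-t)/48 = 2310/24 - 72/48 = 94.75.
        z = (W - E[W]) / sqrt(Var[W]) = (20.5 - 27.5) / 9.7340 = -0.7191.
        Two-sided p = 2*Phi(z) = 0.472060.
Step 6: alpha = 0.1. fail to reject H0.

W+ = 20.5, W- = 34.5, W = min = 20.5, p = 0.472060, fail to reject H0.


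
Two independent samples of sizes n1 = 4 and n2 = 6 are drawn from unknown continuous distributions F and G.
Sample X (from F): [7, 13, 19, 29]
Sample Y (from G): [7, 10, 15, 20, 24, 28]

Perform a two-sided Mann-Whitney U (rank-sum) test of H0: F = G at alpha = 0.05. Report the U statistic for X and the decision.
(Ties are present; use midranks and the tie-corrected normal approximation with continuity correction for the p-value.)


Step 1: Combine and sort all 10 observations; assign midranks.
sorted (value, group): (7,X), (7,Y), (10,Y), (13,X), (15,Y), (19,X), (20,Y), (24,Y), (28,Y), (29,X)
ranks: 7->1.5, 7->1.5, 10->3, 13->4, 15->5, 19->6, 20->7, 24->8, 28->9, 29->10
Step 2: Rank sum for X: R1 = 1.5 + 4 + 6 + 10 = 21.5.
Step 3: U_X = R1 - n1(n1+1)/2 = 21.5 - 4*5/2 = 21.5 - 10 = 11.5.
       U_Y = n1*n2 - U_X = 24 - 11.5 = 12.5.
Step 4: Ties are present, so use the tie-corrected normal approximation (with continuity correction) for the p-value.
Step 5: p-value = 1.000000; compare to alpha = 0.05. fail to reject H0.

U_X = 11.5, p = 1.000000, fail to reject H0 at alpha = 0.05.


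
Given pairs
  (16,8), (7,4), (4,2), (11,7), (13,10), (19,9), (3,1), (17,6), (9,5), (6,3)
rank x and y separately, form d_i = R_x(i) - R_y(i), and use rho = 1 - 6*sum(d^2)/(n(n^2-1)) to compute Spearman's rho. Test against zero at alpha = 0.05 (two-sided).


Step 1: Rank x and y separately (midranks; no ties here).
rank(x): 16->8, 7->4, 4->2, 11->6, 13->7, 19->10, 3->1, 17->9, 9->5, 6->3
rank(y): 8->8, 4->4, 2->2, 7->7, 10->10, 9->9, 1->1, 6->6, 5->5, 3->3
Step 2: d_i = R_x(i) - R_y(i); compute d_i^2.
  (8-8)^2=0, (4-4)^2=0, (2-2)^2=0, (6-7)^2=1, (7-10)^2=9, (10-9)^2=1, (1-1)^2=0, (9-6)^2=9, (5-5)^2=0, (3-3)^2=0
sum(d^2) = 20.
Step 3: rho = 1 - 6*20 / (10*(10^2 - 1)) = 1 - 120/990 = 0.878788.
Step 4: Under H0, t = rho * sqrt((n-2)/(1-rho^2)) = 5.2086 ~ t(8).
Step 5: Two-sided p-value from the t-distribution with 8 df = 0.000814.
Step 6: alpha = 0.05. reject H0.

rho = 0.8788, p = 0.000814, reject H0 at alpha = 0.05.


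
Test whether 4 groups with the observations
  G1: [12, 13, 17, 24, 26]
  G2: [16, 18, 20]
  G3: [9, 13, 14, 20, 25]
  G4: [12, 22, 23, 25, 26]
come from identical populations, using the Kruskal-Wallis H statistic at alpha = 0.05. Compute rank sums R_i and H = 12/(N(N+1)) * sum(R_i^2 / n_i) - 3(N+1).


Step 1: Combine all N = 18 observations and assign midranks.
sorted (value, group, rank): (9,G3,1), (12,G1,2.5), (12,G4,2.5), (13,G1,4.5), (13,G3,4.5), (14,G3,6), (16,G2,7), (17,G1,8), (18,G2,9), (20,G2,10.5), (20,G3,10.5), (22,G4,12), (23,G4,13), (24,G1,14), (25,G3,15.5), (25,G4,15.5), (26,G1,17.5), (26,G4,17.5)
Step 2: Sum ranks within each group.
R_1 = 46.5 (n_1 = 5)
R_2 = 26.5 (n_2 = 3)
R_3 = 37.5 (n_3 = 5)
R_4 = 60.5 (n_4 = 5)
Step 3: H = 12/(N(N+1)) * sum(R_i^2/n_i) - 3(N+1)
     = 12/(18*19) * (46.5^2/5 + 26.5^2/3 + 37.5^2/5 + 60.5^2/5) - 3*19
     = 0.035088 * 1679.83 - 57
     = 1.941520.
Step 4: Ties present; correction factor C = 1 - 30/(18^3 - 18) = 0.994840. Corrected H = 1.941520 / 0.994840 = 1.951591.
Step 5: Under H0, H ~ chi^2(3); p-value = 0.582515.
Step 6: alpha = 0.05. fail to reject H0.

H = 1.9516, df = 3, p = 0.582515, fail to reject H0.


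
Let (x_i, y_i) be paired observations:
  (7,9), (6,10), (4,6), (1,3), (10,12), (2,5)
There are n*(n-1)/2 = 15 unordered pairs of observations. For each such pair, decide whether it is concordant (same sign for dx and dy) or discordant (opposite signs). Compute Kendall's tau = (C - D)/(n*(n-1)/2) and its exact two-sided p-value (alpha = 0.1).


Step 1: Enumerate the 15 unordered pairs (i,j) with i<j and classify each by sign(x_j-x_i) * sign(y_j-y_i).
  (1,2):dx=-1,dy=+1->D; (1,3):dx=-3,dy=-3->C; (1,4):dx=-6,dy=-6->C; (1,5):dx=+3,dy=+3->C
  (1,6):dx=-5,dy=-4->C; (2,3):dx=-2,dy=-4->C; (2,4):dx=-5,dy=-7->C; (2,5):dx=+4,dy=+2->C
  (2,6):dx=-4,dy=-5->C; (3,4):dx=-3,dy=-3->C; (3,5):dx=+6,dy=+6->C; (3,6):dx=-2,dy=-1->C
  (4,5):dx=+9,dy=+9->C; (4,6):dx=+1,dy=+2->C; (5,6):dx=-8,dy=-7->C
Step 2: C = 14, D = 1, total pairs = 15.
Step 3: tau = (C - D)/(n(n-1)/2) = (14 - 1)/15 = 0.866667.
Step 4: Exact two-sided p-value (enumerate n! = 720 permutations of y under H0): p = 0.016667.
Step 5: alpha = 0.1. reject H0.

tau_b = 0.8667 (C=14, D=1), p = 0.016667, reject H0.


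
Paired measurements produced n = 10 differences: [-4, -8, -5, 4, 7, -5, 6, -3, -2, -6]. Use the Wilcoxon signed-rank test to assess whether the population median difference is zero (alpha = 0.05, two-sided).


Step 1: Drop any zero differences (none here) and take |d_i|.
|d| = [4, 8, 5, 4, 7, 5, 6, 3, 2, 6]
Step 2: Midrank |d_i| (ties get averaged ranks).
ranks: |4|->3.5, |8|->10, |5|->5.5, |4|->3.5, |7|->9, |5|->5.5, |6|->7.5, |3|->2, |2|->1, |6|->7.5
Step 3: Attach original signs; sum ranks with positive sign and with negative sign.
W+ = 3.5 + 9 + 7.5 = 20
W- = 3.5 + 10 + 5.5 + 5.5 + 2 + 1 + 7.5 = 35
(Check: W+ + W- = 55 should equal n(n+1)/2 = 55.)
Step 4: Test statistic W = min(W+, W-) = 20.
Step 5: Ties in |d|, so use the tie-corrected normal approximation.
        E[W] = n(n+1)/4 = 10*11/4 = 27.5.
        Tie groups: |d|=4 (t=2), |d|=5 (t=2), |d|=6 (t=2); sum(t^3 - t) = 18.
        Var[W] = n(n+1)(2n+1)/24 - sum(t^3-t)/48 = 2310/24 - 18/48 = 95.875.
        z = (W - E[W]) / sqrt(Var[W]) = (20 - 27.5) / 9.7916 = -0.7660.
        Two-sided p = 2*Phi(z) = 0.443697.
Step 6: alpha = 0.05. fail to reject H0.

W+ = 20, W- = 35, W = min = 20, p = 0.443697, fail to reject H0.


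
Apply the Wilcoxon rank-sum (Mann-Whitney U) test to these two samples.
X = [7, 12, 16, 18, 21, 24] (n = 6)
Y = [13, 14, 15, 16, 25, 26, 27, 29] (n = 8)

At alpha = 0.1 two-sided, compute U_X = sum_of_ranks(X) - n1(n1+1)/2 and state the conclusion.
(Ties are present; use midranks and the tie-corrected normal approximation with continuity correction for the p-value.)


Step 1: Combine and sort all 14 observations; assign midranks.
sorted (value, group): (7,X), (12,X), (13,Y), (14,Y), (15,Y), (16,X), (16,Y), (18,X), (21,X), (24,X), (25,Y), (26,Y), (27,Y), (29,Y)
ranks: 7->1, 12->2, 13->3, 14->4, 15->5, 16->6.5, 16->6.5, 18->8, 21->9, 24->10, 25->11, 26->12, 27->13, 29->14
Step 2: Rank sum for X: R1 = 1 + 2 + 6.5 + 8 + 9 + 10 = 36.5.
Step 3: U_X = R1 - n1(n1+1)/2 = 36.5 - 6*7/2 = 36.5 - 21 = 15.5.
       U_Y = n1*n2 - U_X = 48 - 15.5 = 32.5.
Step 4: Ties are present, so use the tie-corrected normal approximation (with continuity correction) for the p-value.
Step 5: p-value = 0.301168; compare to alpha = 0.1. fail to reject H0.

U_X = 15.5, p = 0.301168, fail to reject H0 at alpha = 0.1.


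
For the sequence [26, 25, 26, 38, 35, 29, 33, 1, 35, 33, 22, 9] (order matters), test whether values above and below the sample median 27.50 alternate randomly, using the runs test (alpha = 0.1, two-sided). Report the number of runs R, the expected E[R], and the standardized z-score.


Step 1: Compute median = 27.50; label A = above, B = below.
Labels in order: BBBAAAABAABB  (n_A = 6, n_B = 6)
Step 2: Count runs R = 5.
Step 3: Under H0 (random ordering), E[R] = 2*n_A*n_B/(n_A+n_B) + 1 = 2*6*6/12 + 1 = 7.0000.
        Var[R] = 2*n_A*n_B*(2*n_A*n_B - n_A - n_B) / ((n_A+n_B)^2 * (n_A+n_B-1)) = 4320/1584 = 2.7273.
        SD[R] = 1.6514.
Step 4: Continuity-corrected z = (R + 0.5 - E[R]) / SD[R] = (5 + 0.5 - 7.0000) / 1.6514 = -0.9083.
Step 5: Two-sided p-value via normal approximation = 2*(1 - Phi(|z|)) = 0.363722.
Step 6: alpha = 0.1. fail to reject H0.

R = 5, z = -0.9083, p = 0.363722, fail to reject H0.


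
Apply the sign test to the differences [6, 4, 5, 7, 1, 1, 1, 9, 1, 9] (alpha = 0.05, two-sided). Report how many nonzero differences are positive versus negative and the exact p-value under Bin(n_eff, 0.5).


Step 1: Discard zero differences. Original n = 10; n_eff = number of nonzero differences = 10.
Nonzero differences (with sign): +6, +4, +5, +7, +1, +1, +1, +9, +1, +9
Step 2: Count signs: positive = 10, negative = 0.
Step 3: Under H0: P(positive) = 0.5, so the number of positives S ~ Bin(10, 0.5).
Step 4: Two-sided exact p-value = sum of Bin(10,0.5) probabilities at or below the observed probability = 0.001953.
Step 5: alpha = 0.05. reject H0.

n_eff = 10, pos = 10, neg = 0, p = 0.001953, reject H0.


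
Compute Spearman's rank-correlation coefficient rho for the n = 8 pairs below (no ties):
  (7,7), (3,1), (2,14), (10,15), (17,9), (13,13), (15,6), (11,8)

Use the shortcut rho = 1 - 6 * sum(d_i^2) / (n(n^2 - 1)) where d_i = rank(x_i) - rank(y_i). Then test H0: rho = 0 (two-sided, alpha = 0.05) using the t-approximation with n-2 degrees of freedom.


Step 1: Rank x and y separately (midranks; no ties here).
rank(x): 7->3, 3->2, 2->1, 10->4, 17->8, 13->6, 15->7, 11->5
rank(y): 7->3, 1->1, 14->7, 15->8, 9->5, 13->6, 6->2, 8->4
Step 2: d_i = R_x(i) - R_y(i); compute d_i^2.
  (3-3)^2=0, (2-1)^2=1, (1-7)^2=36, (4-8)^2=16, (8-5)^2=9, (6-6)^2=0, (7-2)^2=25, (5-4)^2=1
sum(d^2) = 88.
Step 3: rho = 1 - 6*88 / (8*(8^2 - 1)) = 1 - 528/504 = -0.047619.
Step 4: Under H0, t = rho * sqrt((n-2)/(1-rho^2)) = -0.1168 ~ t(6).
Step 5: Two-sided p-value from the t-distribution with 6 df = 0.910849.
Step 6: alpha = 0.05. fail to reject H0.

rho = -0.0476, p = 0.910849, fail to reject H0 at alpha = 0.05.


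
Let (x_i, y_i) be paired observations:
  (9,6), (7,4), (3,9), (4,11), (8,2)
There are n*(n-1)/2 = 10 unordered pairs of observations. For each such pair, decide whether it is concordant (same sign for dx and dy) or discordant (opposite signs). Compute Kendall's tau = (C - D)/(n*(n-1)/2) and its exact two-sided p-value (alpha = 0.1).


Step 1: Enumerate the 10 unordered pairs (i,j) with i<j and classify each by sign(x_j-x_i) * sign(y_j-y_i).
  (1,2):dx=-2,dy=-2->C; (1,3):dx=-6,dy=+3->D; (1,4):dx=-5,dy=+5->D; (1,5):dx=-1,dy=-4->C
  (2,3):dx=-4,dy=+5->D; (2,4):dx=-3,dy=+7->D; (2,5):dx=+1,dy=-2->D; (3,4):dx=+1,dy=+2->C
  (3,5):dx=+5,dy=-7->D; (4,5):dx=+4,dy=-9->D
Step 2: C = 3, D = 7, total pairs = 10.
Step 3: tau = (C - D)/(n(n-1)/2) = (3 - 7)/10 = -0.400000.
Step 4: Exact two-sided p-value (enumerate n! = 120 permutations of y under H0): p = 0.483333.
Step 5: alpha = 0.1. fail to reject H0.

tau_b = -0.4000 (C=3, D=7), p = 0.483333, fail to reject H0.


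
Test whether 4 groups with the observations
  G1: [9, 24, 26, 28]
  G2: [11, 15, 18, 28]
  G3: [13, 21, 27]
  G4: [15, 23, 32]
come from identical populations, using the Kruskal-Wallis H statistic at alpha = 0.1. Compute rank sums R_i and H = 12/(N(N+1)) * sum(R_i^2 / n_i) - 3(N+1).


Step 1: Combine all N = 14 observations and assign midranks.
sorted (value, group, rank): (9,G1,1), (11,G2,2), (13,G3,3), (15,G2,4.5), (15,G4,4.5), (18,G2,6), (21,G3,7), (23,G4,8), (24,G1,9), (26,G1,10), (27,G3,11), (28,G1,12.5), (28,G2,12.5), (32,G4,14)
Step 2: Sum ranks within each group.
R_1 = 32.5 (n_1 = 4)
R_2 = 25 (n_2 = 4)
R_3 = 21 (n_3 = 3)
R_4 = 26.5 (n_4 = 3)
Step 3: H = 12/(N(N+1)) * sum(R_i^2/n_i) - 3(N+1)
     = 12/(14*15) * (32.5^2/4 + 25^2/4 + 21^2/3 + 26.5^2/3) - 3*15
     = 0.057143 * 801.396 - 45
     = 0.794048.
Step 4: Ties present; correction factor C = 1 - 12/(14^3 - 14) = 0.995604. Corrected H = 0.794048 / 0.995604 = 0.797553.
Step 5: Under H0, H ~ chi^2(3); p-value = 0.850052.
Step 6: alpha = 0.1. fail to reject H0.

H = 0.7976, df = 3, p = 0.850052, fail to reject H0.


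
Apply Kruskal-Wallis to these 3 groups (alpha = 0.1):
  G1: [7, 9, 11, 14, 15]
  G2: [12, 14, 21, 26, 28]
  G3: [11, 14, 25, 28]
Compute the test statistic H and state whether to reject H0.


Step 1: Combine all N = 14 observations and assign midranks.
sorted (value, group, rank): (7,G1,1), (9,G1,2), (11,G1,3.5), (11,G3,3.5), (12,G2,5), (14,G1,7), (14,G2,7), (14,G3,7), (15,G1,9), (21,G2,10), (25,G3,11), (26,G2,12), (28,G2,13.5), (28,G3,13.5)
Step 2: Sum ranks within each group.
R_1 = 22.5 (n_1 = 5)
R_2 = 47.5 (n_2 = 5)
R_3 = 35 (n_3 = 4)
Step 3: H = 12/(N(N+1)) * sum(R_i^2/n_i) - 3(N+1)
     = 12/(14*15) * (22.5^2/5 + 47.5^2/5 + 35^2/4) - 3*15
     = 0.057143 * 858.75 - 45
     = 4.071429.
Step 4: Ties present; correction factor C = 1 - 36/(14^3 - 14) = 0.986813. Corrected H = 4.071429 / 0.986813 = 4.125835.
Step 5: Under H0, H ~ chi^2(2); p-value = 0.127083.
Step 6: alpha = 0.1. fail to reject H0.

H = 4.1258, df = 2, p = 0.127083, fail to reject H0.


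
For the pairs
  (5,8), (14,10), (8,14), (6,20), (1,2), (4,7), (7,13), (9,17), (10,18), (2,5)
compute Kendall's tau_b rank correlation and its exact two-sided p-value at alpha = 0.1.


Step 1: Enumerate the 45 unordered pairs (i,j) with i<j and classify each by sign(x_j-x_i) * sign(y_j-y_i).
  (1,2):dx=+9,dy=+2->C; (1,3):dx=+3,dy=+6->C; (1,4):dx=+1,dy=+12->C; (1,5):dx=-4,dy=-6->C
  (1,6):dx=-1,dy=-1->C; (1,7):dx=+2,dy=+5->C; (1,8):dx=+4,dy=+9->C; (1,9):dx=+5,dy=+10->C
  (1,10):dx=-3,dy=-3->C; (2,3):dx=-6,dy=+4->D; (2,4):dx=-8,dy=+10->D; (2,5):dx=-13,dy=-8->C
  (2,6):dx=-10,dy=-3->C; (2,7):dx=-7,dy=+3->D; (2,8):dx=-5,dy=+7->D; (2,9):dx=-4,dy=+8->D
  (2,10):dx=-12,dy=-5->C; (3,4):dx=-2,dy=+6->D; (3,5):dx=-7,dy=-12->C; (3,6):dx=-4,dy=-7->C
  (3,7):dx=-1,dy=-1->C; (3,8):dx=+1,dy=+3->C; (3,9):dx=+2,dy=+4->C; (3,10):dx=-6,dy=-9->C
  (4,5):dx=-5,dy=-18->C; (4,6):dx=-2,dy=-13->C; (4,7):dx=+1,dy=-7->D; (4,8):dx=+3,dy=-3->D
  (4,9):dx=+4,dy=-2->D; (4,10):dx=-4,dy=-15->C; (5,6):dx=+3,dy=+5->C; (5,7):dx=+6,dy=+11->C
  (5,8):dx=+8,dy=+15->C; (5,9):dx=+9,dy=+16->C; (5,10):dx=+1,dy=+3->C; (6,7):dx=+3,dy=+6->C
  (6,8):dx=+5,dy=+10->C; (6,9):dx=+6,dy=+11->C; (6,10):dx=-2,dy=-2->C; (7,8):dx=+2,dy=+4->C
  (7,9):dx=+3,dy=+5->C; (7,10):dx=-5,dy=-8->C; (8,9):dx=+1,dy=+1->C; (8,10):dx=-7,dy=-12->C
  (9,10):dx=-8,dy=-13->C
Step 2: C = 36, D = 9, total pairs = 45.
Step 3: tau = (C - D)/(n(n-1)/2) = (36 - 9)/45 = 0.600000.
Step 4: Exact two-sided p-value (enumerate n! = 3628800 permutations of y under H0): p = 0.016666.
Step 5: alpha = 0.1. reject H0.

tau_b = 0.6000 (C=36, D=9), p = 0.016666, reject H0.


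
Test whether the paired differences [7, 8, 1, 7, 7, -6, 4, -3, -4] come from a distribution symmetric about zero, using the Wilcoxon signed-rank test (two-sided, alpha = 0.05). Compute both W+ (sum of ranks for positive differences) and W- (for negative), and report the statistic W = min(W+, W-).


Step 1: Drop any zero differences (none here) and take |d_i|.
|d| = [7, 8, 1, 7, 7, 6, 4, 3, 4]
Step 2: Midrank |d_i| (ties get averaged ranks).
ranks: |7|->7, |8|->9, |1|->1, |7|->7, |7|->7, |6|->5, |4|->3.5, |3|->2, |4|->3.5
Step 3: Attach original signs; sum ranks with positive sign and with negative sign.
W+ = 7 + 9 + 1 + 7 + 7 + 3.5 = 34.5
W- = 5 + 2 + 3.5 = 10.5
(Check: W+ + W- = 45 should equal n(n+1)/2 = 45.)
Step 4: Test statistic W = min(W+, W-) = 10.5.
Step 5: Ties in |d|, so use the tie-corrected normal approximation.
        E[W] = n(n+1)/4 = 9*10/4 = 22.5.
        Tie groups: |d|=4 (t=2), |d|=7 (t=3); sum(t^3 - t) = 30.
        Var[W] = n(n+1)(2n+1)/24 - sum(t^3-t)/48 = 1710/24 - 30/48 = 70.625.
        z = (W - E[W]) / sqrt(Var[W]) = (10.5 - 22.5) / 8.4039 = -1.4279.
        Two-sided p = 2*Phi(z) = 0.153317.
Step 6: alpha = 0.05. fail to reject H0.

W+ = 34.5, W- = 10.5, W = min = 10.5, p = 0.153317, fail to reject H0.


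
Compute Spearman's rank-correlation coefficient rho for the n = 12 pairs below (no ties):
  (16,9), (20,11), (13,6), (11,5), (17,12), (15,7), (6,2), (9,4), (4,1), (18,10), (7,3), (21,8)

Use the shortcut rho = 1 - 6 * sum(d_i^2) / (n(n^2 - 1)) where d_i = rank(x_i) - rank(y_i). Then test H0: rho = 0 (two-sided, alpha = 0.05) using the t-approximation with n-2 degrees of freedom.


Step 1: Rank x and y separately (midranks; no ties here).
rank(x): 16->8, 20->11, 13->6, 11->5, 17->9, 15->7, 6->2, 9->4, 4->1, 18->10, 7->3, 21->12
rank(y): 9->9, 11->11, 6->6, 5->5, 12->12, 7->7, 2->2, 4->4, 1->1, 10->10, 3->3, 8->8
Step 2: d_i = R_x(i) - R_y(i); compute d_i^2.
  (8-9)^2=1, (11-11)^2=0, (6-6)^2=0, (5-5)^2=0, (9-12)^2=9, (7-7)^2=0, (2-2)^2=0, (4-4)^2=0, (1-1)^2=0, (10-10)^2=0, (3-3)^2=0, (12-8)^2=16
sum(d^2) = 26.
Step 3: rho = 1 - 6*26 / (12*(12^2 - 1)) = 1 - 156/1716 = 0.909091.
Step 4: Under H0, t = rho * sqrt((n-2)/(1-rho^2)) = 6.9007 ~ t(10).
Step 5: Two-sided p-value from the t-distribution with 10 df = 0.000042.
Step 6: alpha = 0.05. reject H0.

rho = 0.9091, p = 0.000042, reject H0 at alpha = 0.05.


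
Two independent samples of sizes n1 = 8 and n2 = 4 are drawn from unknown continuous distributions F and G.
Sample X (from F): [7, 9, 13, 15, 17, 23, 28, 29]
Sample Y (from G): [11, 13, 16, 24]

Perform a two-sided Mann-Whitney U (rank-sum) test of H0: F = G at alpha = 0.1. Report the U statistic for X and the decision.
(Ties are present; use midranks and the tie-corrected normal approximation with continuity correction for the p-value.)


Step 1: Combine and sort all 12 observations; assign midranks.
sorted (value, group): (7,X), (9,X), (11,Y), (13,X), (13,Y), (15,X), (16,Y), (17,X), (23,X), (24,Y), (28,X), (29,X)
ranks: 7->1, 9->2, 11->3, 13->4.5, 13->4.5, 15->6, 16->7, 17->8, 23->9, 24->10, 28->11, 29->12
Step 2: Rank sum for X: R1 = 1 + 2 + 4.5 + 6 + 8 + 9 + 11 + 12 = 53.5.
Step 3: U_X = R1 - n1(n1+1)/2 = 53.5 - 8*9/2 = 53.5 - 36 = 17.5.
       U_Y = n1*n2 - U_X = 32 - 17.5 = 14.5.
Step 4: Ties are present, so use the tie-corrected normal approximation (with continuity correction) for the p-value.
Step 5: p-value = 0.864901; compare to alpha = 0.1. fail to reject H0.

U_X = 17.5, p = 0.864901, fail to reject H0 at alpha = 0.1.


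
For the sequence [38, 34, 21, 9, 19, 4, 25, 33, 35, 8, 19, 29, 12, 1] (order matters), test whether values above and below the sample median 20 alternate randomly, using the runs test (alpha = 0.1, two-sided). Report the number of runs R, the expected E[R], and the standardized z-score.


Step 1: Compute median = 20; label A = above, B = below.
Labels in order: AAABBBAAABBABB  (n_A = 7, n_B = 7)
Step 2: Count runs R = 6.
Step 3: Under H0 (random ordering), E[R] = 2*n_A*n_B/(n_A+n_B) + 1 = 2*7*7/14 + 1 = 8.0000.
        Var[R] = 2*n_A*n_B*(2*n_A*n_B - n_A - n_B) / ((n_A+n_B)^2 * (n_A+n_B-1)) = 8232/2548 = 3.2308.
        SD[R] = 1.7974.
Step 4: Continuity-corrected z = (R + 0.5 - E[R]) / SD[R] = (6 + 0.5 - 8.0000) / 1.7974 = -0.8345.
Step 5: Two-sided p-value via normal approximation = 2*(1 - Phi(|z|)) = 0.403986.
Step 6: alpha = 0.1. fail to reject H0.

R = 6, z = -0.8345, p = 0.403986, fail to reject H0.


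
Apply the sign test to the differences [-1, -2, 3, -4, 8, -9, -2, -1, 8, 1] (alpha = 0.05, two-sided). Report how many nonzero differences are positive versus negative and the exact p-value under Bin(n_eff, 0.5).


Step 1: Discard zero differences. Original n = 10; n_eff = number of nonzero differences = 10.
Nonzero differences (with sign): -1, -2, +3, -4, +8, -9, -2, -1, +8, +1
Step 2: Count signs: positive = 4, negative = 6.
Step 3: Under H0: P(positive) = 0.5, so the number of positives S ~ Bin(10, 0.5).
Step 4: Two-sided exact p-value = sum of Bin(10,0.5) probabilities at or below the observed probability = 0.753906.
Step 5: alpha = 0.05. fail to reject H0.

n_eff = 10, pos = 4, neg = 6, p = 0.753906, fail to reject H0.


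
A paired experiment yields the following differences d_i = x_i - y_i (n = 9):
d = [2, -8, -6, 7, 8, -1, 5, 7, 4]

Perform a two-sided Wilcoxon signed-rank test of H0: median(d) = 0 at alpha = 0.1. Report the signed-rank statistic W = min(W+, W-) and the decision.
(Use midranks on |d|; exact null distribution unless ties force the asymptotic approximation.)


Step 1: Drop any zero differences (none here) and take |d_i|.
|d| = [2, 8, 6, 7, 8, 1, 5, 7, 4]
Step 2: Midrank |d_i| (ties get averaged ranks).
ranks: |2|->2, |8|->8.5, |6|->5, |7|->6.5, |8|->8.5, |1|->1, |5|->4, |7|->6.5, |4|->3
Step 3: Attach original signs; sum ranks with positive sign and with negative sign.
W+ = 2 + 6.5 + 8.5 + 4 + 6.5 + 3 = 30.5
W- = 8.5 + 5 + 1 = 14.5
(Check: W+ + W- = 45 should equal n(n+1)/2 = 45.)
Step 4: Test statistic W = min(W+, W-) = 14.5.
Step 5: Ties in |d|, so use the tie-corrected normal approximation.
        E[W] = n(n+1)/4 = 9*10/4 = 22.5.
        Tie groups: |d|=7 (t=2), |d|=8 (t=2); sum(t^3 - t) = 12.
        Var[W] = n(n+1)(2n+1)/24 - sum(t^3-t)/48 = 1710/24 - 12/48 = 71.
        z = (W - E[W]) / sqrt(Var[W]) = (14.5 - 22.5) / 8.4261 = -0.9494.
        Two-sided p = 2*Phi(z) = 0.342404.
Step 6: alpha = 0.1. fail to reject H0.

W+ = 30.5, W- = 14.5, W = min = 14.5, p = 0.342404, fail to reject H0.


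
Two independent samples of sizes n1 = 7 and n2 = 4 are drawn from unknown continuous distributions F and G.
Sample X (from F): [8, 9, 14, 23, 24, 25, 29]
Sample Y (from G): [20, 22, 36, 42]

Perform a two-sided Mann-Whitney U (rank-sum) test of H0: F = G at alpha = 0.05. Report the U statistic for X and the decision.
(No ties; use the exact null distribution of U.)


Step 1: Combine and sort all 11 observations; assign midranks.
sorted (value, group): (8,X), (9,X), (14,X), (20,Y), (22,Y), (23,X), (24,X), (25,X), (29,X), (36,Y), (42,Y)
ranks: 8->1, 9->2, 14->3, 20->4, 22->5, 23->6, 24->7, 25->8, 29->9, 36->10, 42->11
Step 2: Rank sum for X: R1 = 1 + 2 + 3 + 6 + 7 + 8 + 9 = 36.
Step 3: U_X = R1 - n1(n1+1)/2 = 36 - 7*8/2 = 36 - 28 = 8.
       U_Y = n1*n2 - U_X = 28 - 8 = 20.
Step 4: No ties, so the exact null distribution of U (based on enumerating the C(11,7) = 330 equally likely rank assignments) gives the two-sided p-value.
Step 5: p-value = 0.315152; compare to alpha = 0.05. fail to reject H0.

U_X = 8, p = 0.315152, fail to reject H0 at alpha = 0.05.


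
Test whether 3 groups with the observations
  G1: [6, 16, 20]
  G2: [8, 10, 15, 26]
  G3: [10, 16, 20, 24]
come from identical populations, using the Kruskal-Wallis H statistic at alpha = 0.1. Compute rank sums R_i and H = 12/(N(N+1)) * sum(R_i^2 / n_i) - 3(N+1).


Step 1: Combine all N = 11 observations and assign midranks.
sorted (value, group, rank): (6,G1,1), (8,G2,2), (10,G2,3.5), (10,G3,3.5), (15,G2,5), (16,G1,6.5), (16,G3,6.5), (20,G1,8.5), (20,G3,8.5), (24,G3,10), (26,G2,11)
Step 2: Sum ranks within each group.
R_1 = 16 (n_1 = 3)
R_2 = 21.5 (n_2 = 4)
R_3 = 28.5 (n_3 = 4)
Step 3: H = 12/(N(N+1)) * sum(R_i^2/n_i) - 3(N+1)
     = 12/(11*12) * (16^2/3 + 21.5^2/4 + 28.5^2/4) - 3*12
     = 0.090909 * 403.958 - 36
     = 0.723485.
Step 4: Ties present; correction factor C = 1 - 18/(11^3 - 11) = 0.986364. Corrected H = 0.723485 / 0.986364 = 0.733487.
Step 5: Under H0, H ~ chi^2(2); p-value = 0.692987.
Step 6: alpha = 0.1. fail to reject H0.

H = 0.7335, df = 2, p = 0.692987, fail to reject H0.


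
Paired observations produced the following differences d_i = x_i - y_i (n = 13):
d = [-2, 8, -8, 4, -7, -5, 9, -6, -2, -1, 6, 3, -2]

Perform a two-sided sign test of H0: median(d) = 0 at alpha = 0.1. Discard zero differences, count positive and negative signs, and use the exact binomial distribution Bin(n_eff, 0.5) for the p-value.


Step 1: Discard zero differences. Original n = 13; n_eff = number of nonzero differences = 13.
Nonzero differences (with sign): -2, +8, -8, +4, -7, -5, +9, -6, -2, -1, +6, +3, -2
Step 2: Count signs: positive = 5, negative = 8.
Step 3: Under H0: P(positive) = 0.5, so the number of positives S ~ Bin(13, 0.5).
Step 4: Two-sided exact p-value = sum of Bin(13,0.5) probabilities at or below the observed probability = 0.581055.
Step 5: alpha = 0.1. fail to reject H0.

n_eff = 13, pos = 5, neg = 8, p = 0.581055, fail to reject H0.


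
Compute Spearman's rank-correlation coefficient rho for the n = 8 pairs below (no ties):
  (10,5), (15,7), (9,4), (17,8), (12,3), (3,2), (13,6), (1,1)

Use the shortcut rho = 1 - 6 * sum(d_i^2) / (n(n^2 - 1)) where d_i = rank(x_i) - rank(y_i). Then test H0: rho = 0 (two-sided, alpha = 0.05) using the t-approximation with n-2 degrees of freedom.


Step 1: Rank x and y separately (midranks; no ties here).
rank(x): 10->4, 15->7, 9->3, 17->8, 12->5, 3->2, 13->6, 1->1
rank(y): 5->5, 7->7, 4->4, 8->8, 3->3, 2->2, 6->6, 1->1
Step 2: d_i = R_x(i) - R_y(i); compute d_i^2.
  (4-5)^2=1, (7-7)^2=0, (3-4)^2=1, (8-8)^2=0, (5-3)^2=4, (2-2)^2=0, (6-6)^2=0, (1-1)^2=0
sum(d^2) = 6.
Step 3: rho = 1 - 6*6 / (8*(8^2 - 1)) = 1 - 36/504 = 0.928571.
Step 4: Under H0, t = rho * sqrt((n-2)/(1-rho^2)) = 6.1283 ~ t(6).
Step 5: Two-sided p-value from the t-distribution with 6 df = 0.000863.
Step 6: alpha = 0.05. reject H0.

rho = 0.9286, p = 0.000863, reject H0 at alpha = 0.05.


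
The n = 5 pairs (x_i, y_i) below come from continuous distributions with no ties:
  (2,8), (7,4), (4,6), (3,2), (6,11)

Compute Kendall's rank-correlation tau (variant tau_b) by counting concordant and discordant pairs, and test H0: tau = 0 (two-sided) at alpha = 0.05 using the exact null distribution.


Step 1: Enumerate the 10 unordered pairs (i,j) with i<j and classify each by sign(x_j-x_i) * sign(y_j-y_i).
  (1,2):dx=+5,dy=-4->D; (1,3):dx=+2,dy=-2->D; (1,4):dx=+1,dy=-6->D; (1,5):dx=+4,dy=+3->C
  (2,3):dx=-3,dy=+2->D; (2,4):dx=-4,dy=-2->C; (2,5):dx=-1,dy=+7->D; (3,4):dx=-1,dy=-4->C
  (3,5):dx=+2,dy=+5->C; (4,5):dx=+3,dy=+9->C
Step 2: C = 5, D = 5, total pairs = 10.
Step 3: tau = (C - D)/(n(n-1)/2) = (5 - 5)/10 = 0.000000.
Step 4: Exact two-sided p-value (enumerate n! = 120 permutations of y under H0): p = 1.000000.
Step 5: alpha = 0.05. fail to reject H0.

tau_b = 0.0000 (C=5, D=5), p = 1.000000, fail to reject H0.


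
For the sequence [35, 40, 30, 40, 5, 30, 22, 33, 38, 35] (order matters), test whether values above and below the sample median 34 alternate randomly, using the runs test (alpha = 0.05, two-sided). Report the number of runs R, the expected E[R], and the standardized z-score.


Step 1: Compute median = 34; label A = above, B = below.
Labels in order: AABABBBBAA  (n_A = 5, n_B = 5)
Step 2: Count runs R = 5.
Step 3: Under H0 (random ordering), E[R] = 2*n_A*n_B/(n_A+n_B) + 1 = 2*5*5/10 + 1 = 6.0000.
        Var[R] = 2*n_A*n_B*(2*n_A*n_B - n_A - n_B) / ((n_A+n_B)^2 * (n_A+n_B-1)) = 2000/900 = 2.2222.
        SD[R] = 1.4907.
Step 4: Continuity-corrected z = (R + 0.5 - E[R]) / SD[R] = (5 + 0.5 - 6.0000) / 1.4907 = -0.3354.
Step 5: Two-sided p-value via normal approximation = 2*(1 - Phi(|z|)) = 0.737316.
Step 6: alpha = 0.05. fail to reject H0.

R = 5, z = -0.3354, p = 0.737316, fail to reject H0.


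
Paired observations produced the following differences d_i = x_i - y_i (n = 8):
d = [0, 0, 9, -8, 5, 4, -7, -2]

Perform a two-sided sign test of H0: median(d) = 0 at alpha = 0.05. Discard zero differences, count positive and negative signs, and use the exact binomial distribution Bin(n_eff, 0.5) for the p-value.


Step 1: Discard zero differences. Original n = 8; n_eff = number of nonzero differences = 6.
Nonzero differences (with sign): +9, -8, +5, +4, -7, -2
Step 2: Count signs: positive = 3, negative = 3.
Step 3: Under H0: P(positive) = 0.5, so the number of positives S ~ Bin(6, 0.5).
Step 4: Two-sided exact p-value = sum of Bin(6,0.5) probabilities at or below the observed probability = 1.000000.
Step 5: alpha = 0.05. fail to reject H0.

n_eff = 6, pos = 3, neg = 3, p = 1.000000, fail to reject H0.


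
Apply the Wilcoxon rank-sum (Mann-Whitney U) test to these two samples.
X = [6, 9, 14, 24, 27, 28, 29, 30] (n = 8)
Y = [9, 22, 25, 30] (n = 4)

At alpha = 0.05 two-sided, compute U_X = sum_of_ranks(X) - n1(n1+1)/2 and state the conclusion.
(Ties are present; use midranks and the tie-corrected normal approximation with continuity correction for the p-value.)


Step 1: Combine and sort all 12 observations; assign midranks.
sorted (value, group): (6,X), (9,X), (9,Y), (14,X), (22,Y), (24,X), (25,Y), (27,X), (28,X), (29,X), (30,X), (30,Y)
ranks: 6->1, 9->2.5, 9->2.5, 14->4, 22->5, 24->6, 25->7, 27->8, 28->9, 29->10, 30->11.5, 30->11.5
Step 2: Rank sum for X: R1 = 1 + 2.5 + 4 + 6 + 8 + 9 + 10 + 11.5 = 52.
Step 3: U_X = R1 - n1(n1+1)/2 = 52 - 8*9/2 = 52 - 36 = 16.
       U_Y = n1*n2 - U_X = 32 - 16 = 16.
Step 4: Ties are present, so use the tie-corrected normal approximation (with continuity correction) for the p-value.
Step 5: p-value = 1.000000; compare to alpha = 0.05. fail to reject H0.

U_X = 16, p = 1.000000, fail to reject H0 at alpha = 0.05.


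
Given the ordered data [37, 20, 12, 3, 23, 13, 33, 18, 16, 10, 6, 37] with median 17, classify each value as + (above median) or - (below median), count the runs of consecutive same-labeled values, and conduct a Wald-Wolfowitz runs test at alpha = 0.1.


Step 1: Compute median = 17; label A = above, B = below.
Labels in order: AABBABAABBBA  (n_A = 6, n_B = 6)
Step 2: Count runs R = 7.
Step 3: Under H0 (random ordering), E[R] = 2*n_A*n_B/(n_A+n_B) + 1 = 2*6*6/12 + 1 = 7.0000.
        Var[R] = 2*n_A*n_B*(2*n_A*n_B - n_A - n_B) / ((n_A+n_B)^2 * (n_A+n_B-1)) = 4320/1584 = 2.7273.
        SD[R] = 1.6514.
Step 4: R = E[R], so z = 0 with no continuity correction.
Step 5: Two-sided p-value via normal approximation = 2*(1 - Phi(|z|)) = 1.000000.
Step 6: alpha = 0.1. fail to reject H0.

R = 7, z = 0.0000, p = 1.000000, fail to reject H0.
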